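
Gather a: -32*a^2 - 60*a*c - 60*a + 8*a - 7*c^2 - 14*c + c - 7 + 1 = -32*a^2 + a*(-60*c - 52) - 7*c^2 - 13*c - 6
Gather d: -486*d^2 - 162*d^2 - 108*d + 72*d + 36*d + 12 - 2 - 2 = 8 - 648*d^2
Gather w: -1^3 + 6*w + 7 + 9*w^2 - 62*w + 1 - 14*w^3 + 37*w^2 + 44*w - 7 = -14*w^3 + 46*w^2 - 12*w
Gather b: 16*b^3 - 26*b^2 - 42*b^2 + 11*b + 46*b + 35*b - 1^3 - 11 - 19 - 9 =16*b^3 - 68*b^2 + 92*b - 40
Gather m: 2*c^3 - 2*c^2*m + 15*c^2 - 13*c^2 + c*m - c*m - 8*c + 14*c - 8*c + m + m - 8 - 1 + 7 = 2*c^3 + 2*c^2 - 2*c + m*(2 - 2*c^2) - 2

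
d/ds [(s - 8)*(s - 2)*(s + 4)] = 3*s^2 - 12*s - 24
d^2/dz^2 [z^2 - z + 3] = 2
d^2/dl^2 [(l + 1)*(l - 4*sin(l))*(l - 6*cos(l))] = 4*l^2*sin(l) + 6*l^2*cos(l) + 28*l*sin(l) - 48*l*sin(2*l) - 10*l*cos(l) + 6*l + 4*sin(l) - 20*cos(l) + 48*sqrt(2)*cos(2*l + pi/4) + 2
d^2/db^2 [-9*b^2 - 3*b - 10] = -18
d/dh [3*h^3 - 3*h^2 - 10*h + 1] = 9*h^2 - 6*h - 10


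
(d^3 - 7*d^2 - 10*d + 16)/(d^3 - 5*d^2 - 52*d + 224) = (d^2 + d - 2)/(d^2 + 3*d - 28)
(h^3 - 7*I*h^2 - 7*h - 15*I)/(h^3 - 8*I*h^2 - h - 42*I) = (h^2 - 4*I*h + 5)/(h^2 - 5*I*h + 14)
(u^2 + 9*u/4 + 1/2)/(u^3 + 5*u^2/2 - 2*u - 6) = (4*u + 1)/(2*(2*u^2 + u - 6))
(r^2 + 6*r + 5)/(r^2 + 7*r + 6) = (r + 5)/(r + 6)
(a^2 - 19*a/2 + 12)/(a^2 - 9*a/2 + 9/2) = (a - 8)/(a - 3)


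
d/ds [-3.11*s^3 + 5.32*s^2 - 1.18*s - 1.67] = -9.33*s^2 + 10.64*s - 1.18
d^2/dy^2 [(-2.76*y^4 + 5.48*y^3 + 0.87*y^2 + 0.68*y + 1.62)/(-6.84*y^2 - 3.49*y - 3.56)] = (258.256512*y^6 + 395.313696*y^5 + 604.94508*y^4 + 659.956159999999*y^3 - 316.411584*y^2 - 549.390288*y + 34.276892)/(320.013504*y^6 + 489.845232*y^5 + 749.60586*y^4 + 552.405925*y^3 + 390.14574*y^2 + 132.692592*y + 45.118016)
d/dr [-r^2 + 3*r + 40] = 3 - 2*r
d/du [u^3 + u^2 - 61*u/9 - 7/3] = 3*u^2 + 2*u - 61/9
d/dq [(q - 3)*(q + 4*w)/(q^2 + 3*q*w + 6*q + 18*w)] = (-(q - 3)*(q + 4*w)*(2*q + 3*w + 6) + (2*q + 4*w - 3)*(q^2 + 3*q*w + 6*q + 18*w))/(q^2 + 3*q*w + 6*q + 18*w)^2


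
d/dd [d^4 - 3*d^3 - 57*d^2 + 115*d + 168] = 4*d^3 - 9*d^2 - 114*d + 115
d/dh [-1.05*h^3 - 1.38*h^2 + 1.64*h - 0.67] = -3.15*h^2 - 2.76*h + 1.64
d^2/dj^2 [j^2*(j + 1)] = 6*j + 2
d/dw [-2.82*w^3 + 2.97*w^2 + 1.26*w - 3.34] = -8.46*w^2 + 5.94*w + 1.26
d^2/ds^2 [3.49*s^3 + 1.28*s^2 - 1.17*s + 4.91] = 20.94*s + 2.56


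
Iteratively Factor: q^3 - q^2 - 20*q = (q)*(q^2 - q - 20) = q*(q - 5)*(q + 4)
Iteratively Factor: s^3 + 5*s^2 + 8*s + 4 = (s + 2)*(s^2 + 3*s + 2) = (s + 2)^2*(s + 1)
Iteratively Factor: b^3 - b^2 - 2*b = (b - 2)*(b^2 + b) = (b - 2)*(b + 1)*(b)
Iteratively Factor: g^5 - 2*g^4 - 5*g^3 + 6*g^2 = (g)*(g^4 - 2*g^3 - 5*g^2 + 6*g) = g*(g - 3)*(g^3 + g^2 - 2*g) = g*(g - 3)*(g - 1)*(g^2 + 2*g) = g*(g - 3)*(g - 1)*(g + 2)*(g)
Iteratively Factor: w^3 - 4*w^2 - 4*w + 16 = (w - 4)*(w^2 - 4) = (w - 4)*(w + 2)*(w - 2)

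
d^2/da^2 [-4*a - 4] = 0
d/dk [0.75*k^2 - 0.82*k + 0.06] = 1.5*k - 0.82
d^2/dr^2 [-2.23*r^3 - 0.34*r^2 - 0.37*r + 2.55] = -13.38*r - 0.68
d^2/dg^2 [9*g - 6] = 0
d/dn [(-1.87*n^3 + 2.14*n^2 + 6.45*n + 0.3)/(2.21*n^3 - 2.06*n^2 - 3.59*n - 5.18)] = (-0.877200000000002*n^4 - 15.0824*n^3 + 32.6752*n^2 - 20.9344*n - 32.334)/(4.8841*n^6 - 9.1052*n^5 - 11.6242*n^4 - 8.1048*n^3 + 34.2297*n^2 + 37.1924*n + 26.8324)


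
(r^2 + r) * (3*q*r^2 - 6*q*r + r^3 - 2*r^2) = 3*q*r^4 - 3*q*r^3 - 6*q*r^2 + r^5 - r^4 - 2*r^3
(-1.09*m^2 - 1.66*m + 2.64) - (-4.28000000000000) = -1.09*m^2 - 1.66*m + 6.92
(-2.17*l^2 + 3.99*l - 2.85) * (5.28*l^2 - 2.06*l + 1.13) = -11.4576*l^4 + 25.5374*l^3 - 25.7195*l^2 + 10.3797*l - 3.2205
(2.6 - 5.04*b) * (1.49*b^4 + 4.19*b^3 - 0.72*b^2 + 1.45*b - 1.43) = -7.5096*b^5 - 17.2436*b^4 + 14.5228*b^3 - 9.18*b^2 + 10.9772*b - 3.718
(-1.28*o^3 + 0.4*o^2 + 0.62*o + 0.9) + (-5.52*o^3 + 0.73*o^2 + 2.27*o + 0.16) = -6.8*o^3 + 1.13*o^2 + 2.89*o + 1.06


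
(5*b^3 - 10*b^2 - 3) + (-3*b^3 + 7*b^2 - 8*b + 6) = 2*b^3 - 3*b^2 - 8*b + 3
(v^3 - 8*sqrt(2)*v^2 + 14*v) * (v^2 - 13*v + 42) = v^5 - 13*v^4 - 8*sqrt(2)*v^4 + 56*v^3 + 104*sqrt(2)*v^3 - 336*sqrt(2)*v^2 - 182*v^2 + 588*v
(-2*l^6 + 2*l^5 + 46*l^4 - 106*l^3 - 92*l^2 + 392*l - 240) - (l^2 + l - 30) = -2*l^6 + 2*l^5 + 46*l^4 - 106*l^3 - 93*l^2 + 391*l - 210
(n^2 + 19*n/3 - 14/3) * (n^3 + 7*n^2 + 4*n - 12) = n^5 + 40*n^4/3 + 131*n^3/3 - 58*n^2/3 - 284*n/3 + 56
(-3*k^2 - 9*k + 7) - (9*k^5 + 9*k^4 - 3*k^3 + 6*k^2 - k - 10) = -9*k^5 - 9*k^4 + 3*k^3 - 9*k^2 - 8*k + 17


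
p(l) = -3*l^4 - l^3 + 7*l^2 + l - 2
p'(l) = -12*l^3 - 3*l^2 + 14*l + 1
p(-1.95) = -13.29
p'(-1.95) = 51.27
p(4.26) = -936.02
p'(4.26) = -921.51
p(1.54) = -4.38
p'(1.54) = -28.38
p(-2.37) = -46.39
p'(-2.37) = 110.71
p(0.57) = 0.34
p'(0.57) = 5.78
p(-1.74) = -4.78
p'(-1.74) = 30.77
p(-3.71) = -426.65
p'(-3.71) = 520.55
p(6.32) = -4754.71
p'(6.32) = -3059.58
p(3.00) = -206.00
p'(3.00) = -308.00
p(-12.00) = -59486.00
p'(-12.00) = 20137.00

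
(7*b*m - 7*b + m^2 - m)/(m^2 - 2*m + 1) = (7*b + m)/(m - 1)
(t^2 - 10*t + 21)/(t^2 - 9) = (t - 7)/(t + 3)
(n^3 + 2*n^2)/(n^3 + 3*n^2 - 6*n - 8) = n^2*(n + 2)/(n^3 + 3*n^2 - 6*n - 8)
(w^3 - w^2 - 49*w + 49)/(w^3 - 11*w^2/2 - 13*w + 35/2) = 2*(w + 7)/(2*w + 5)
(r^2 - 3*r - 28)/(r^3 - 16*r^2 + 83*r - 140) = (r + 4)/(r^2 - 9*r + 20)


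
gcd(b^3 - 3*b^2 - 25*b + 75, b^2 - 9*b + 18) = b - 3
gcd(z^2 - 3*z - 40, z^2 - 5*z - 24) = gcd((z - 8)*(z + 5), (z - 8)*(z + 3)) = z - 8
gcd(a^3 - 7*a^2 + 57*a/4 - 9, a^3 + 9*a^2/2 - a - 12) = a - 3/2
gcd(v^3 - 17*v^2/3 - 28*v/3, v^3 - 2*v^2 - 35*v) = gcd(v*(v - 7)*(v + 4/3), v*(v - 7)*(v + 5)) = v^2 - 7*v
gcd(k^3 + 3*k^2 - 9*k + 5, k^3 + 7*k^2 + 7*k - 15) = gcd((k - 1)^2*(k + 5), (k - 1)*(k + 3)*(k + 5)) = k^2 + 4*k - 5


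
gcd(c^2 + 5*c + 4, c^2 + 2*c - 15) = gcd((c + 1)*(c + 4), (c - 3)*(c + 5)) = 1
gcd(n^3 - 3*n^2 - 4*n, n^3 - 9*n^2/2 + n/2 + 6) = n^2 - 3*n - 4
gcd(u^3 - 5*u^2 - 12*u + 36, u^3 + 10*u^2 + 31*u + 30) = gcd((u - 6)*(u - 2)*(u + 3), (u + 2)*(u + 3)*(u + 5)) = u + 3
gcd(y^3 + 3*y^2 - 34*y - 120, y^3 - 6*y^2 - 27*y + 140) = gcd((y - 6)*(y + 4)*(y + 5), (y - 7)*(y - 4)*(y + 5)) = y + 5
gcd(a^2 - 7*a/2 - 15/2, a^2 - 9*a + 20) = a - 5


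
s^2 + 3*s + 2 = (s + 1)*(s + 2)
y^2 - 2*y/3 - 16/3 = (y - 8/3)*(y + 2)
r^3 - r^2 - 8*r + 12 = (r - 2)^2*(r + 3)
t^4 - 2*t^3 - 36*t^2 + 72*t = t*(t - 6)*(t - 2)*(t + 6)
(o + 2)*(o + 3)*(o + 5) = o^3 + 10*o^2 + 31*o + 30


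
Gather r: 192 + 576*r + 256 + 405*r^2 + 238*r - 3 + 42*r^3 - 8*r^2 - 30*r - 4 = 42*r^3 + 397*r^2 + 784*r + 441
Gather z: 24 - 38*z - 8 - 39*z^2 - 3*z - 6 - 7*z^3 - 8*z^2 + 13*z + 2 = -7*z^3 - 47*z^2 - 28*z + 12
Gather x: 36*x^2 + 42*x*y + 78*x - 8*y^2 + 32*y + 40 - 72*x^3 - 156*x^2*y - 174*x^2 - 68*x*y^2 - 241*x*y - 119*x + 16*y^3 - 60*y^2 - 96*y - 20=-72*x^3 + x^2*(-156*y - 138) + x*(-68*y^2 - 199*y - 41) + 16*y^3 - 68*y^2 - 64*y + 20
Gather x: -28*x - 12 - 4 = -28*x - 16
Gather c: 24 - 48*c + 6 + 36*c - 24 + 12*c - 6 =0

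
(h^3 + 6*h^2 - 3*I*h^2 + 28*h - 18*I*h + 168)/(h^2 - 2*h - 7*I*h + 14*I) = (h^2 + h*(6 + 4*I) + 24*I)/(h - 2)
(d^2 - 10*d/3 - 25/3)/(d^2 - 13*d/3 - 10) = (d - 5)/(d - 6)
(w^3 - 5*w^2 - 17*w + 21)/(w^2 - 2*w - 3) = (-w^3 + 5*w^2 + 17*w - 21)/(-w^2 + 2*w + 3)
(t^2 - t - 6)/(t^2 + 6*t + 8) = (t - 3)/(t + 4)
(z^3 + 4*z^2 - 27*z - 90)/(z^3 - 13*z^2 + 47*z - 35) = (z^2 + 9*z + 18)/(z^2 - 8*z + 7)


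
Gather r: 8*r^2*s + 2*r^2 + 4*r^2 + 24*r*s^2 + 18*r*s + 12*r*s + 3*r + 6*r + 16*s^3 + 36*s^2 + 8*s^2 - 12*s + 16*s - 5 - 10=r^2*(8*s + 6) + r*(24*s^2 + 30*s + 9) + 16*s^3 + 44*s^2 + 4*s - 15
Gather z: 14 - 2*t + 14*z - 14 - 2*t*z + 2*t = z*(14 - 2*t)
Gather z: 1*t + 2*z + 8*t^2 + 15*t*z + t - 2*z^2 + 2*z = 8*t^2 + 2*t - 2*z^2 + z*(15*t + 4)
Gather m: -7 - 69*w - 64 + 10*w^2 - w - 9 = 10*w^2 - 70*w - 80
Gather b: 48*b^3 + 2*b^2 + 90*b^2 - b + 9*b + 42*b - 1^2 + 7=48*b^3 + 92*b^2 + 50*b + 6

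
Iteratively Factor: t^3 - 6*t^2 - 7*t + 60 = (t - 4)*(t^2 - 2*t - 15) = (t - 5)*(t - 4)*(t + 3)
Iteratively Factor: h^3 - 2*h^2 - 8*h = (h - 4)*(h^2 + 2*h) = h*(h - 4)*(h + 2)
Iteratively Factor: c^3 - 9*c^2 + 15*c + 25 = (c - 5)*(c^2 - 4*c - 5) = (c - 5)*(c + 1)*(c - 5)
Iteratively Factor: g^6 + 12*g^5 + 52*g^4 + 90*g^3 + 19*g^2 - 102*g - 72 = (g + 3)*(g^5 + 9*g^4 + 25*g^3 + 15*g^2 - 26*g - 24) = (g + 2)*(g + 3)*(g^4 + 7*g^3 + 11*g^2 - 7*g - 12) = (g - 1)*(g + 2)*(g + 3)*(g^3 + 8*g^2 + 19*g + 12) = (g - 1)*(g + 1)*(g + 2)*(g + 3)*(g^2 + 7*g + 12) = (g - 1)*(g + 1)*(g + 2)*(g + 3)^2*(g + 4)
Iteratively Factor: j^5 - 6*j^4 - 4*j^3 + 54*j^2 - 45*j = (j - 5)*(j^4 - j^3 - 9*j^2 + 9*j) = (j - 5)*(j - 3)*(j^3 + 2*j^2 - 3*j) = (j - 5)*(j - 3)*(j + 3)*(j^2 - j) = (j - 5)*(j - 3)*(j - 1)*(j + 3)*(j)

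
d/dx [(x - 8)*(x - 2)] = 2*x - 10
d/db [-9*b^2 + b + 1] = 1 - 18*b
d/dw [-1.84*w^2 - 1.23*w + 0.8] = -3.68*w - 1.23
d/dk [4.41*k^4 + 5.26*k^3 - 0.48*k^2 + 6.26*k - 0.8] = 17.64*k^3 + 15.78*k^2 - 0.96*k + 6.26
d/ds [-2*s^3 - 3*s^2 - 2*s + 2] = -6*s^2 - 6*s - 2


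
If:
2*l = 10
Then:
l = 5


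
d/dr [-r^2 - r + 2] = -2*r - 1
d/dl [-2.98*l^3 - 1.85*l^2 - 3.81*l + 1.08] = -8.94*l^2 - 3.7*l - 3.81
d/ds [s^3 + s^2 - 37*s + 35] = 3*s^2 + 2*s - 37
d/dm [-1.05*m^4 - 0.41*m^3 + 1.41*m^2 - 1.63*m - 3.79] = -4.2*m^3 - 1.23*m^2 + 2.82*m - 1.63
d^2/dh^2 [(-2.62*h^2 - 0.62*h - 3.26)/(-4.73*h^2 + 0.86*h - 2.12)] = (49.057668*h^3 + 279.980052*h^2 - 116.86884*h - 34.746336)/(105.823817*h^6 - 57.722082*h^5 + 152.786568*h^4 - 52.378472*h^3 + 68.479392*h^2 - 11.595552*h + 9.528128)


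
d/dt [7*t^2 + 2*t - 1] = 14*t + 2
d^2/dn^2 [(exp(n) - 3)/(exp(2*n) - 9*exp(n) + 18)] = (exp(n) + 6)*exp(n)/(exp(3*n) - 18*exp(2*n) + 108*exp(n) - 216)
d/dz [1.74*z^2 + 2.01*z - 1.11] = 3.48*z + 2.01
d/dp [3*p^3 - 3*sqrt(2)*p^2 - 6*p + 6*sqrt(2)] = 9*p^2 - 6*sqrt(2)*p - 6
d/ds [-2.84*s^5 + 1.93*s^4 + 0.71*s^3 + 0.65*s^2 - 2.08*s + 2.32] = -14.2*s^4 + 7.72*s^3 + 2.13*s^2 + 1.3*s - 2.08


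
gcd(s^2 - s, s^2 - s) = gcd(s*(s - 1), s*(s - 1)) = s^2 - s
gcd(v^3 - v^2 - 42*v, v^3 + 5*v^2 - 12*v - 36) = v + 6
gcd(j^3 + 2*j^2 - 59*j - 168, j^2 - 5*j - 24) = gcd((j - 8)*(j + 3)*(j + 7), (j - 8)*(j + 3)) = j^2 - 5*j - 24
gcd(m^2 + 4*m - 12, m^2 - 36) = m + 6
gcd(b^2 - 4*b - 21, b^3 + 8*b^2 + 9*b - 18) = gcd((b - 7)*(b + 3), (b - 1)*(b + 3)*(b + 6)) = b + 3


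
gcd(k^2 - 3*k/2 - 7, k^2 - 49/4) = k - 7/2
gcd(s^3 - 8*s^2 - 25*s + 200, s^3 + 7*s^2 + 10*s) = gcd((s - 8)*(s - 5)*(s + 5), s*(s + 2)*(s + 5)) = s + 5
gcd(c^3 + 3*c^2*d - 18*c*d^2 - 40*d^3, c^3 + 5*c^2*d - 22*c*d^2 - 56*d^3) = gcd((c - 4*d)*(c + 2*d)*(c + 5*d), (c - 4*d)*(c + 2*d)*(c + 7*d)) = c^2 - 2*c*d - 8*d^2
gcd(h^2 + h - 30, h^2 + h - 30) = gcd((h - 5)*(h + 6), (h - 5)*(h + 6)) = h^2 + h - 30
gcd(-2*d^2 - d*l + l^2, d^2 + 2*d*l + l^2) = d + l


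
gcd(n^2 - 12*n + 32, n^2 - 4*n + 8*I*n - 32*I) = n - 4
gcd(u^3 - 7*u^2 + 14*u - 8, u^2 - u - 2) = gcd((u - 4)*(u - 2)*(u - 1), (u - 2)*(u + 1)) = u - 2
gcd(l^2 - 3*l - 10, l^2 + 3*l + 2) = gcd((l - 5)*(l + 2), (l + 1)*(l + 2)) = l + 2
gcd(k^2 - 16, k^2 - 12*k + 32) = k - 4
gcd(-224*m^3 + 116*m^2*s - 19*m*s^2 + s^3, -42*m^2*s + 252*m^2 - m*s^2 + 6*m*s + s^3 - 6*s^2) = -7*m + s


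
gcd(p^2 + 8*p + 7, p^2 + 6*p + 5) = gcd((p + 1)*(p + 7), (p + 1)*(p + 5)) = p + 1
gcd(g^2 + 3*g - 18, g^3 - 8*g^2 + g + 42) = g - 3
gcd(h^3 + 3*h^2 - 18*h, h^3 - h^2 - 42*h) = h^2 + 6*h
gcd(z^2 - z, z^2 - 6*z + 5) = z - 1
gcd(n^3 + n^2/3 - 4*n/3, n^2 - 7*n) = n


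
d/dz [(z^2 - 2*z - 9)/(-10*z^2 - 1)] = 2*(-10*z^2 - 91*z + 1)/(100*z^4 + 20*z^2 + 1)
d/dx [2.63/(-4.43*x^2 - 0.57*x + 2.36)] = (23.3018*x + 1.4991)/(4.43*x^2 + 0.57*x - 2.36)^2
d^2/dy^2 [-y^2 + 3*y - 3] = -2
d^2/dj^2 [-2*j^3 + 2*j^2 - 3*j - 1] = 4 - 12*j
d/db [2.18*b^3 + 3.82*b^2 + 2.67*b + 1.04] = 6.54*b^2 + 7.64*b + 2.67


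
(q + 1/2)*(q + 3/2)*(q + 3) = q^3 + 5*q^2 + 27*q/4 + 9/4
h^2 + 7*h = h*(h + 7)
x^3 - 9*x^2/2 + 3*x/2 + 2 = (x - 4)*(x - 1)*(x + 1/2)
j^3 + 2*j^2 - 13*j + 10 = (j - 2)*(j - 1)*(j + 5)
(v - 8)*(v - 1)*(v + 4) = v^3 - 5*v^2 - 28*v + 32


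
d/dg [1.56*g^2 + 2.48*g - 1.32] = 3.12*g + 2.48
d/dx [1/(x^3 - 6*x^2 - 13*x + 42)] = (-3*x^2 + 12*x + 13)/(x^3 - 6*x^2 - 13*x + 42)^2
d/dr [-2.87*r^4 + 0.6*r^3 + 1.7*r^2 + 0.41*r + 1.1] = -11.48*r^3 + 1.8*r^2 + 3.4*r + 0.41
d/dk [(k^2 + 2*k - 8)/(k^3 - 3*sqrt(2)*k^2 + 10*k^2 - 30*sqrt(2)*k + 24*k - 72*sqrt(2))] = (-k^2 + 4*k - 24*sqrt(2) + 12)/(k^4 - 6*sqrt(2)*k^3 + 12*k^3 - 72*sqrt(2)*k^2 + 54*k^2 - 216*sqrt(2)*k + 216*k + 648)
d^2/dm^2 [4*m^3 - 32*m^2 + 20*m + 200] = 24*m - 64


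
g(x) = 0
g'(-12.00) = 0.00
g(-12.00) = 0.00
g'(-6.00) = 0.00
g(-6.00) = 0.00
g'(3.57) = 0.00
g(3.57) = 0.00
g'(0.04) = 0.00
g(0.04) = 0.00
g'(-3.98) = 0.00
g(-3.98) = 0.00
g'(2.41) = 0.00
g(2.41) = 0.00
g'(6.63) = 0.00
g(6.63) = 0.00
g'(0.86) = 0.00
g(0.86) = 0.00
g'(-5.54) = 0.00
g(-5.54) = 0.00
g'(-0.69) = 0.00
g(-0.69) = 0.00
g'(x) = 0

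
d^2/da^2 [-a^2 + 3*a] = -2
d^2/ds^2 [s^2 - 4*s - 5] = 2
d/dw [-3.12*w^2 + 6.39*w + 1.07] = 6.39 - 6.24*w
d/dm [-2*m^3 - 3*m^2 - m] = -6*m^2 - 6*m - 1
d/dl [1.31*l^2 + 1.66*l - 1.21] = 2.62*l + 1.66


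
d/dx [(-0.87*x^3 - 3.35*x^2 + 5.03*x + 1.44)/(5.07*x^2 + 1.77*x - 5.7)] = (-4.4109*x^4 - 3.0798*x^3 - 16.5546*x^2 + 23.5884*x - 31.2198)/(25.7049*x^4 + 17.9478*x^3 - 54.6651*x^2 - 20.178*x + 32.49)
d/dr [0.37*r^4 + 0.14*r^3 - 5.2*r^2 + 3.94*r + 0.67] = 1.48*r^3 + 0.42*r^2 - 10.4*r + 3.94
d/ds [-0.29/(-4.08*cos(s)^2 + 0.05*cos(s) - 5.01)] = (2.3664*cos(s) - 0.0145)*sin(s)/(4.08*cos(s)^2 - 0.05*cos(s) + 5.01)^2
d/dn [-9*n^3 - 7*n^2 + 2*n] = -27*n^2 - 14*n + 2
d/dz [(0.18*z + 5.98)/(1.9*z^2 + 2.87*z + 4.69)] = (0.342*z^2 + 0.5166*z - (0.18*z + 5.98)*(3.8*z + 2.87) + 0.8442)/(1.9*z^2 + 2.87*z + 4.69)^2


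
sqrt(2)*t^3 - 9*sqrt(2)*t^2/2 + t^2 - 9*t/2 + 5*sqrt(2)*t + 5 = (t - 5/2)*(t - 2)*(sqrt(2)*t + 1)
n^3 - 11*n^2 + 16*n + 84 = (n - 7)*(n - 6)*(n + 2)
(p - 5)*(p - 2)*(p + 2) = p^3 - 5*p^2 - 4*p + 20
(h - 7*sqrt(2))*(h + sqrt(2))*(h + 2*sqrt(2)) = h^3 - 4*sqrt(2)*h^2 - 38*h - 28*sqrt(2)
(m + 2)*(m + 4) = m^2 + 6*m + 8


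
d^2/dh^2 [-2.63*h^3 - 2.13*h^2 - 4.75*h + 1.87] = -15.78*h - 4.26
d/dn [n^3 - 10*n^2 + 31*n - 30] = 3*n^2 - 20*n + 31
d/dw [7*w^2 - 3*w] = 14*w - 3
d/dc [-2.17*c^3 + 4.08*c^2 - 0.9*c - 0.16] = -6.51*c^2 + 8.16*c - 0.9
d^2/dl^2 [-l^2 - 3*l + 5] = -2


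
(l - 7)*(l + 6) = l^2 - l - 42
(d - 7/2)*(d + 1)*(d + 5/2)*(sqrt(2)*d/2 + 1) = sqrt(2)*d^4/2 + d^3 - 39*sqrt(2)*d^2/8 - 39*d/4 - 35*sqrt(2)*d/8 - 35/4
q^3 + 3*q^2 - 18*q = q*(q - 3)*(q + 6)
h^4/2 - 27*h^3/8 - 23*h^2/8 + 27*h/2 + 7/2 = (h/2 + 1)*(h - 7)*(h - 2)*(h + 1/4)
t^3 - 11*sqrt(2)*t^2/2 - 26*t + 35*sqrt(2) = (t - 7*sqrt(2))*(t - sqrt(2))*(t + 5*sqrt(2)/2)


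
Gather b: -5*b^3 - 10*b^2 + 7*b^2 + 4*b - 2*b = -5*b^3 - 3*b^2 + 2*b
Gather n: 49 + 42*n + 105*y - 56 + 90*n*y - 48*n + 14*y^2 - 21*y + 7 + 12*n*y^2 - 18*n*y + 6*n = n*(12*y^2 + 72*y) + 14*y^2 + 84*y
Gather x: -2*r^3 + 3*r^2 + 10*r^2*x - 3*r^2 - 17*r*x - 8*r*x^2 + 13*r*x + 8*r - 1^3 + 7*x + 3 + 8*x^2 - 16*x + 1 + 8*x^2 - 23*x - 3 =-2*r^3 + 8*r + x^2*(16 - 8*r) + x*(10*r^2 - 4*r - 32)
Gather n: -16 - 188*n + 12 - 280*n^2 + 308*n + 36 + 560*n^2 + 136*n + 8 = 280*n^2 + 256*n + 40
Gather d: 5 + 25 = 30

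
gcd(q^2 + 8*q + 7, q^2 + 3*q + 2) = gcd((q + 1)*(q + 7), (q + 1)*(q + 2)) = q + 1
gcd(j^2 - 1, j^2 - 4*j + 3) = j - 1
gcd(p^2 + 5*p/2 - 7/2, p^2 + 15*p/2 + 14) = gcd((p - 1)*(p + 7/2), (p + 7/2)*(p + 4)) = p + 7/2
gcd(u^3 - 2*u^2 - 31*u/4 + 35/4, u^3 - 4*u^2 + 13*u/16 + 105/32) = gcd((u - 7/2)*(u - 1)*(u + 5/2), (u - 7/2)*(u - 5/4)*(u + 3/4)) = u - 7/2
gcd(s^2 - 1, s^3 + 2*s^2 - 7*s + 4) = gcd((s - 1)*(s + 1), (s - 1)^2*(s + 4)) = s - 1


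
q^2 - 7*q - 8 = (q - 8)*(q + 1)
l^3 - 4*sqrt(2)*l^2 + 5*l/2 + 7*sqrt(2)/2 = (l - 7*sqrt(2)/2)*(l - sqrt(2))*(l + sqrt(2)/2)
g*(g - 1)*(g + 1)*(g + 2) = g^4 + 2*g^3 - g^2 - 2*g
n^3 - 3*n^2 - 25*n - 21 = (n - 7)*(n + 1)*(n + 3)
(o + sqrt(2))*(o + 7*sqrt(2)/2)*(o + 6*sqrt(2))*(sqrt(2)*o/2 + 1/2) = sqrt(2)*o^4/2 + 11*o^3 + 143*sqrt(2)*o^2/4 + 145*o/2 + 21*sqrt(2)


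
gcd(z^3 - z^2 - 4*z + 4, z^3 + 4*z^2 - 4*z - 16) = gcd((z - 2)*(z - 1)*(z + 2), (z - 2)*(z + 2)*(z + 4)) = z^2 - 4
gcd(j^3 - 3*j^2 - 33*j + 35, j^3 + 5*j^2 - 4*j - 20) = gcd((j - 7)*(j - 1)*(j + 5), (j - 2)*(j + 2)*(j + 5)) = j + 5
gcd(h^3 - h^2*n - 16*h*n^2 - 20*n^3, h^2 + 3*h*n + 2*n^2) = h + 2*n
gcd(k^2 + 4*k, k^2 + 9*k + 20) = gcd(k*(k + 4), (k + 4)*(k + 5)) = k + 4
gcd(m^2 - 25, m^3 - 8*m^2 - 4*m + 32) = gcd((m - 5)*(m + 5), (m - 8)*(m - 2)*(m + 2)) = 1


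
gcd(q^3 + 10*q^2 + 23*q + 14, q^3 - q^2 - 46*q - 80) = q + 2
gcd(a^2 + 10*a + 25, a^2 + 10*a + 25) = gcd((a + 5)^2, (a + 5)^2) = a^2 + 10*a + 25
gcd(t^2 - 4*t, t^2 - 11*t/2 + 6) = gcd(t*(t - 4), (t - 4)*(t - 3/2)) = t - 4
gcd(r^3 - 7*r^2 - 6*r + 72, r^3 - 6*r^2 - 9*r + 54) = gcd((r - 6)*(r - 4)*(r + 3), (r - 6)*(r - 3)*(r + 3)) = r^2 - 3*r - 18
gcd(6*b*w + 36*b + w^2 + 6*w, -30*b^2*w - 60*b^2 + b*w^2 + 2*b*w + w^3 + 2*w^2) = 6*b + w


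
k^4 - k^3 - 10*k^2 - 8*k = k*(k - 4)*(k + 1)*(k + 2)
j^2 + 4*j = j*(j + 4)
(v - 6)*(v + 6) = v^2 - 36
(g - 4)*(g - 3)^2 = g^3 - 10*g^2 + 33*g - 36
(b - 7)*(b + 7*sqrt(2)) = b^2 - 7*b + 7*sqrt(2)*b - 49*sqrt(2)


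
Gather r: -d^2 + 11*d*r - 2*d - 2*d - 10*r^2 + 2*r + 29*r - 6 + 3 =-d^2 - 4*d - 10*r^2 + r*(11*d + 31) - 3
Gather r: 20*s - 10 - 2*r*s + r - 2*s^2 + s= r*(1 - 2*s) - 2*s^2 + 21*s - 10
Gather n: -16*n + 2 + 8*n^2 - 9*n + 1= 8*n^2 - 25*n + 3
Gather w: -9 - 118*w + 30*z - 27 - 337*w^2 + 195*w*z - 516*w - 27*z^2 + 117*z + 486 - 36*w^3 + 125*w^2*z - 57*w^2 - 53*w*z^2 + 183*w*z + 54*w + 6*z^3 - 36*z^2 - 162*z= -36*w^3 + w^2*(125*z - 394) + w*(-53*z^2 + 378*z - 580) + 6*z^3 - 63*z^2 - 15*z + 450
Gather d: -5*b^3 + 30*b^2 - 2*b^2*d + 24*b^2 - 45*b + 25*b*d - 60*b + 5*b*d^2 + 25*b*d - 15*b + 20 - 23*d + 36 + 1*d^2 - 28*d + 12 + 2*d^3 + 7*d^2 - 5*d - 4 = -5*b^3 + 54*b^2 - 120*b + 2*d^3 + d^2*(5*b + 8) + d*(-2*b^2 + 50*b - 56) + 64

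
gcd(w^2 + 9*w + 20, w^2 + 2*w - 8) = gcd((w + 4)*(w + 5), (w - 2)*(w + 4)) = w + 4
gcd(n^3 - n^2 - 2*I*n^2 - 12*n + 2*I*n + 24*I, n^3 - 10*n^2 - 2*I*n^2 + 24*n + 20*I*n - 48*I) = n^2 + n*(-4 - 2*I) + 8*I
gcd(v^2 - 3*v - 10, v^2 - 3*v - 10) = v^2 - 3*v - 10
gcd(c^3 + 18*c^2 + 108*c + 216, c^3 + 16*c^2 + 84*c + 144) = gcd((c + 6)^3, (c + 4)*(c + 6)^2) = c^2 + 12*c + 36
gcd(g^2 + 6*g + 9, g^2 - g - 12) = g + 3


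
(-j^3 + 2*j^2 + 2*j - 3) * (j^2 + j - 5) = -j^5 + j^4 + 9*j^3 - 11*j^2 - 13*j + 15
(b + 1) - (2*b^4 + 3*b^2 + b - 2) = -2*b^4 - 3*b^2 + 3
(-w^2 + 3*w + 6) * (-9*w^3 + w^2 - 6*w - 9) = 9*w^5 - 28*w^4 - 45*w^3 - 3*w^2 - 63*w - 54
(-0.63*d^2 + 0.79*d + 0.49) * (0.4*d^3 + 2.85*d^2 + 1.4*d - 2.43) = -0.252*d^5 - 1.4795*d^4 + 1.5655*d^3 + 4.0334*d^2 - 1.2337*d - 1.1907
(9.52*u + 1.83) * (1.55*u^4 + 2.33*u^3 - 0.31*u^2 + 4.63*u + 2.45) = 14.756*u^5 + 25.0181*u^4 + 1.3127*u^3 + 43.5103*u^2 + 31.7969*u + 4.4835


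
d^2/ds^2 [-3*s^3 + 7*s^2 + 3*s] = 14 - 18*s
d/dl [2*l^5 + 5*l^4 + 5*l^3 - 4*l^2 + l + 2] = 10*l^4 + 20*l^3 + 15*l^2 - 8*l + 1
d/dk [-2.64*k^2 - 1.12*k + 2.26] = -5.28*k - 1.12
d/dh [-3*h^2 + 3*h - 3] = 3 - 6*h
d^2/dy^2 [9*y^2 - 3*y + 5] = 18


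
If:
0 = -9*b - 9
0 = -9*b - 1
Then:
No Solution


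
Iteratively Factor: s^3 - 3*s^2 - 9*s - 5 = (s - 5)*(s^2 + 2*s + 1) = (s - 5)*(s + 1)*(s + 1)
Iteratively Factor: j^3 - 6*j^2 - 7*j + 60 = (j - 4)*(j^2 - 2*j - 15) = (j - 5)*(j - 4)*(j + 3)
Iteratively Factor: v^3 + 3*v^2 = (v + 3)*(v^2) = v*(v + 3)*(v)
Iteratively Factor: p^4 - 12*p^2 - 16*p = (p + 2)*(p^3 - 2*p^2 - 8*p) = p*(p + 2)*(p^2 - 2*p - 8) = p*(p - 4)*(p + 2)*(p + 2)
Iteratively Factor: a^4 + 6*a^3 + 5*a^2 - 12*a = (a - 1)*(a^3 + 7*a^2 + 12*a) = a*(a - 1)*(a^2 + 7*a + 12) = a*(a - 1)*(a + 4)*(a + 3)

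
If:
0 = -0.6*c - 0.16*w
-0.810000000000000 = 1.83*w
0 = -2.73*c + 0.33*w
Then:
No Solution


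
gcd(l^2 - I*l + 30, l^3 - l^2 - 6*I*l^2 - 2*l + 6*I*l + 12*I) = l - 6*I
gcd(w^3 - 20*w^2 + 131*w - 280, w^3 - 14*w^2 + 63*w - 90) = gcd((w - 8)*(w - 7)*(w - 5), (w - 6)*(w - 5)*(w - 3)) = w - 5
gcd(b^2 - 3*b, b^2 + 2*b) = b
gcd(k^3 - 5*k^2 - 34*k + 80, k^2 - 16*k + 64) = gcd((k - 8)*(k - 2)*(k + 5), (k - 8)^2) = k - 8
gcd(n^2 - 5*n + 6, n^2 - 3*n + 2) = n - 2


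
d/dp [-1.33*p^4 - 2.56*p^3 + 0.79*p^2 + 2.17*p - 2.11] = -5.32*p^3 - 7.68*p^2 + 1.58*p + 2.17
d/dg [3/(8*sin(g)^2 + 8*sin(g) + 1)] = -(24*sin(2*g) + 24*cos(g))/(8*sin(g) - 4*cos(2*g) + 5)^2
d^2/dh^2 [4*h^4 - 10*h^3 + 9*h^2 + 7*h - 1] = 48*h^2 - 60*h + 18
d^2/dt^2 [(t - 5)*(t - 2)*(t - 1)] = 6*t - 16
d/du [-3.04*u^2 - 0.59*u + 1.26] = -6.08*u - 0.59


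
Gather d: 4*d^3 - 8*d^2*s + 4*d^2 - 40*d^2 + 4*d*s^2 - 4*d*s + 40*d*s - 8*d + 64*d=4*d^3 + d^2*(-8*s - 36) + d*(4*s^2 + 36*s + 56)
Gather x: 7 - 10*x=7 - 10*x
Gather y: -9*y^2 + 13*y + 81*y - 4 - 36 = -9*y^2 + 94*y - 40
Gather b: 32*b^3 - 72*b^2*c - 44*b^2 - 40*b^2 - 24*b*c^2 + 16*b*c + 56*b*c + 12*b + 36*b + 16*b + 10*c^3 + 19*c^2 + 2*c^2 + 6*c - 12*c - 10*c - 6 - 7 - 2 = 32*b^3 + b^2*(-72*c - 84) + b*(-24*c^2 + 72*c + 64) + 10*c^3 + 21*c^2 - 16*c - 15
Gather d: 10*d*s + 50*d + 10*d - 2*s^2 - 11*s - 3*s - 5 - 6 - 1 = d*(10*s + 60) - 2*s^2 - 14*s - 12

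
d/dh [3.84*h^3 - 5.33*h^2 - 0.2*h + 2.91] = 11.52*h^2 - 10.66*h - 0.2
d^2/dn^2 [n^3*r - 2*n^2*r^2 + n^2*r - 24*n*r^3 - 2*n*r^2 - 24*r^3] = 2*r*(3*n - 2*r + 1)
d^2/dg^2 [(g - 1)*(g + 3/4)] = 2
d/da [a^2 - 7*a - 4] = 2*a - 7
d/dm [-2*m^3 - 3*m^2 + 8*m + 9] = -6*m^2 - 6*m + 8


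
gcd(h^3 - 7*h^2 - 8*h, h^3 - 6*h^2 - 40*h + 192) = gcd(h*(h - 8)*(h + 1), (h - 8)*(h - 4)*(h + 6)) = h - 8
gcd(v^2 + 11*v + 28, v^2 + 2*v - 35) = v + 7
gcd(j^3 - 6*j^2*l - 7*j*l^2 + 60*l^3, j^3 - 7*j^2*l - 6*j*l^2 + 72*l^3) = j^2 - j*l - 12*l^2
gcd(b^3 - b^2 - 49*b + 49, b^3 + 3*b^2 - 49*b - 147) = b^2 - 49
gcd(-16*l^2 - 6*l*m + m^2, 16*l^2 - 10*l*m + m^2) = 8*l - m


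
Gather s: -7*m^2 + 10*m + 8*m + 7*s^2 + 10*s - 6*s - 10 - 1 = -7*m^2 + 18*m + 7*s^2 + 4*s - 11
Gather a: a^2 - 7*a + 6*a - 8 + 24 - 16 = a^2 - a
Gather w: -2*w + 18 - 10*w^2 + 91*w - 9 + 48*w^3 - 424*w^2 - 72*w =48*w^3 - 434*w^2 + 17*w + 9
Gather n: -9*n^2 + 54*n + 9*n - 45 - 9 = -9*n^2 + 63*n - 54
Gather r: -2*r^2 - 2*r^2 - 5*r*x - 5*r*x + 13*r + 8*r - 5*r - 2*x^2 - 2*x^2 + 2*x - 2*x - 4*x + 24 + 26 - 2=-4*r^2 + r*(16 - 10*x) - 4*x^2 - 4*x + 48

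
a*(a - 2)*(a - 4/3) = a^3 - 10*a^2/3 + 8*a/3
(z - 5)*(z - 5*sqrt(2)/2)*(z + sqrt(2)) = z^3 - 5*z^2 - 3*sqrt(2)*z^2/2 - 5*z + 15*sqrt(2)*z/2 + 25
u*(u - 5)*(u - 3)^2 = u^4 - 11*u^3 + 39*u^2 - 45*u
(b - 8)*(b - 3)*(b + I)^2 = b^4 - 11*b^3 + 2*I*b^3 + 23*b^2 - 22*I*b^2 + 11*b + 48*I*b - 24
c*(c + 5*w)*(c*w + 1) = c^3*w + 5*c^2*w^2 + c^2 + 5*c*w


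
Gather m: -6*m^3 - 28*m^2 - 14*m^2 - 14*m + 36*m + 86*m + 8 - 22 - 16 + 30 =-6*m^3 - 42*m^2 + 108*m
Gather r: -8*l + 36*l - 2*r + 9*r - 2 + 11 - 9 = 28*l + 7*r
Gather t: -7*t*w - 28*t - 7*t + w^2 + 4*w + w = t*(-7*w - 35) + w^2 + 5*w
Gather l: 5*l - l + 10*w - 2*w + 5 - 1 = 4*l + 8*w + 4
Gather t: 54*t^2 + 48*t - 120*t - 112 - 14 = 54*t^2 - 72*t - 126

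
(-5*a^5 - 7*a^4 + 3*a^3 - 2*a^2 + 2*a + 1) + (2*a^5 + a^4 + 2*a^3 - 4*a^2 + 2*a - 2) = -3*a^5 - 6*a^4 + 5*a^3 - 6*a^2 + 4*a - 1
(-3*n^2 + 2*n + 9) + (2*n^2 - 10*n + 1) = -n^2 - 8*n + 10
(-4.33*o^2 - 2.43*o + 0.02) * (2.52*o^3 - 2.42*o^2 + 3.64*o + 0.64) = -10.9116*o^5 + 4.355*o^4 - 9.8302*o^3 - 11.6648*o^2 - 1.4824*o + 0.0128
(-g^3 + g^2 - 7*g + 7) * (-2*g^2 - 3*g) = 2*g^5 + g^4 + 11*g^3 + 7*g^2 - 21*g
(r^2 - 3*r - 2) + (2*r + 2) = r^2 - r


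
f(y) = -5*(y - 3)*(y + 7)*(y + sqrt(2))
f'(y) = -5*(y - 3)*(y + 7) - 5*(y - 3)*(y + sqrt(2)) - 5*(y + 7)*(y + sqrt(2))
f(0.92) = 192.26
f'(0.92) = 14.21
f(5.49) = -1073.61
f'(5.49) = -672.63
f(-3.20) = -210.37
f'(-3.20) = 96.37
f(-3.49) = -236.43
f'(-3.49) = 82.97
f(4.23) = -389.81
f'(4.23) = -420.70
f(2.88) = 25.46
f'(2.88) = -203.63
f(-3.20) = -210.37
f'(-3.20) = 96.37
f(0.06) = 153.00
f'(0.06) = 73.41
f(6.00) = -1445.77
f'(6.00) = -788.14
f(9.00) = -4998.82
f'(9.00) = -1625.56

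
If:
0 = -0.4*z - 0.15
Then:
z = -0.38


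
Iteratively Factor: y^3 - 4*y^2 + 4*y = (y - 2)*(y^2 - 2*y) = (y - 2)^2*(y)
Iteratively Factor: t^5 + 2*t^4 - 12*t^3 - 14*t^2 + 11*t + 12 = (t + 1)*(t^4 + t^3 - 13*t^2 - t + 12) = (t - 3)*(t + 1)*(t^3 + 4*t^2 - t - 4) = (t - 3)*(t + 1)^2*(t^2 + 3*t - 4) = (t - 3)*(t - 1)*(t + 1)^2*(t + 4)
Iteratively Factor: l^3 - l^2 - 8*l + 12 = (l + 3)*(l^2 - 4*l + 4) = (l - 2)*(l + 3)*(l - 2)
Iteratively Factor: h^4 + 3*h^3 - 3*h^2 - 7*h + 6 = (h - 1)*(h^3 + 4*h^2 + h - 6) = (h - 1)*(h + 2)*(h^2 + 2*h - 3) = (h - 1)*(h + 2)*(h + 3)*(h - 1)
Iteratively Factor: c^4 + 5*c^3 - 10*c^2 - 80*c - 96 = (c + 4)*(c^3 + c^2 - 14*c - 24) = (c + 2)*(c + 4)*(c^2 - c - 12) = (c - 4)*(c + 2)*(c + 4)*(c + 3)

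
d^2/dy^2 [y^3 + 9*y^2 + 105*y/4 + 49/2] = 6*y + 18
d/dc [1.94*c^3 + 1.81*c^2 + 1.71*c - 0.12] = 5.82*c^2 + 3.62*c + 1.71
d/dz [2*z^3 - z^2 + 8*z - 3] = 6*z^2 - 2*z + 8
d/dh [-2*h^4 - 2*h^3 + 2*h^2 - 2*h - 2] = -8*h^3 - 6*h^2 + 4*h - 2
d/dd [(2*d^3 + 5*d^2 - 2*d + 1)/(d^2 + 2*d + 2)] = 2*(d^4 + 4*d^3 + 12*d^2 + 9*d - 3)/(d^4 + 4*d^3 + 8*d^2 + 8*d + 4)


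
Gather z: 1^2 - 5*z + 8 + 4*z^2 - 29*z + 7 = 4*z^2 - 34*z + 16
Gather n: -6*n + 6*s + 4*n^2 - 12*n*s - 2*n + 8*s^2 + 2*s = 4*n^2 + n*(-12*s - 8) + 8*s^2 + 8*s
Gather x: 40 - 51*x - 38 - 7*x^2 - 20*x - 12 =-7*x^2 - 71*x - 10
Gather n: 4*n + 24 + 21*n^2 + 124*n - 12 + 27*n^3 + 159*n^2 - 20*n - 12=27*n^3 + 180*n^2 + 108*n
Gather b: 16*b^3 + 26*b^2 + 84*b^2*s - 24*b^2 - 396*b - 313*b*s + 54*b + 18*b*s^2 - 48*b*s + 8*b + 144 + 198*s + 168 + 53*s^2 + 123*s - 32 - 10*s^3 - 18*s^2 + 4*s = 16*b^3 + b^2*(84*s + 2) + b*(18*s^2 - 361*s - 334) - 10*s^3 + 35*s^2 + 325*s + 280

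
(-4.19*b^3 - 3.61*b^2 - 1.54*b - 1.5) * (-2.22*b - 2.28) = 9.3018*b^4 + 17.5674*b^3 + 11.6496*b^2 + 6.8412*b + 3.42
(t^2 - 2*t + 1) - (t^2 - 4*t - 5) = 2*t + 6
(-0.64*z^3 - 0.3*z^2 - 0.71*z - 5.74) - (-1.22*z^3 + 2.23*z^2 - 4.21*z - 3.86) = 0.58*z^3 - 2.53*z^2 + 3.5*z - 1.88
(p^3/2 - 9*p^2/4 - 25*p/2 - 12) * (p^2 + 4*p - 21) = p^5/2 - p^4/4 - 32*p^3 - 59*p^2/4 + 429*p/2 + 252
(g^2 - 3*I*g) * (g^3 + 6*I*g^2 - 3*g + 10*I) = g^5 + 3*I*g^4 + 15*g^3 + 19*I*g^2 + 30*g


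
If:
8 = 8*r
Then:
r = 1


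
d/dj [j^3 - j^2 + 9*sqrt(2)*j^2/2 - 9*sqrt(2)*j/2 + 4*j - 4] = 3*j^2 - 2*j + 9*sqrt(2)*j - 9*sqrt(2)/2 + 4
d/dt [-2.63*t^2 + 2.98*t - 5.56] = 2.98 - 5.26*t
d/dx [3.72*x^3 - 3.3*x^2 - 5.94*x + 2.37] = 11.16*x^2 - 6.6*x - 5.94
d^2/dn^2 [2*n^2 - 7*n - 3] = 4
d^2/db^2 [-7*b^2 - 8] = -14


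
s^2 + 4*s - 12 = (s - 2)*(s + 6)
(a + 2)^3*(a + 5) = a^4 + 11*a^3 + 42*a^2 + 68*a + 40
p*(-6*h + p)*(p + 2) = -6*h*p^2 - 12*h*p + p^3 + 2*p^2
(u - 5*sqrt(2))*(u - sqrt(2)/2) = u^2 - 11*sqrt(2)*u/2 + 5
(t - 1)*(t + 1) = t^2 - 1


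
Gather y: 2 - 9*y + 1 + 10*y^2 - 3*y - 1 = 10*y^2 - 12*y + 2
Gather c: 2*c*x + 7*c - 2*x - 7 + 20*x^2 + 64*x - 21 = c*(2*x + 7) + 20*x^2 + 62*x - 28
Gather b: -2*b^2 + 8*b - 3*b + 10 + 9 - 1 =-2*b^2 + 5*b + 18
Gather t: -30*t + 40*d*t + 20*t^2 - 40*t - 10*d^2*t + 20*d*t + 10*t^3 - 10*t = 10*t^3 + 20*t^2 + t*(-10*d^2 + 60*d - 80)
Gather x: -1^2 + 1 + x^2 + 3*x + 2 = x^2 + 3*x + 2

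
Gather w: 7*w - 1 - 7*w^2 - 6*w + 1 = -7*w^2 + w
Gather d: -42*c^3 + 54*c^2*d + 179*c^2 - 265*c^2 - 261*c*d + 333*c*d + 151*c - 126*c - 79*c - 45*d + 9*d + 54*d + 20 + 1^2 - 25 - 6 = -42*c^3 - 86*c^2 - 54*c + d*(54*c^2 + 72*c + 18) - 10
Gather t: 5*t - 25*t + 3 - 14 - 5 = -20*t - 16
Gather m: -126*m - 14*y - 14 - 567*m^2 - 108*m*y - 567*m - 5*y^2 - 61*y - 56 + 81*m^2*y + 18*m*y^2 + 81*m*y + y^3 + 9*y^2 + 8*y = m^2*(81*y - 567) + m*(18*y^2 - 27*y - 693) + y^3 + 4*y^2 - 67*y - 70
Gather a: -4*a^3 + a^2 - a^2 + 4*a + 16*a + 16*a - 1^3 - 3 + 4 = -4*a^3 + 36*a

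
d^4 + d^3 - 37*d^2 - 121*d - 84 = (d - 7)*(d + 1)*(d + 3)*(d + 4)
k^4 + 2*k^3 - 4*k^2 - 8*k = k*(k - 2)*(k + 2)^2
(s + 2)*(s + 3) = s^2 + 5*s + 6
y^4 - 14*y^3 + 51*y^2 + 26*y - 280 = (y - 7)*(y - 5)*(y - 4)*(y + 2)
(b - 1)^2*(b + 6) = b^3 + 4*b^2 - 11*b + 6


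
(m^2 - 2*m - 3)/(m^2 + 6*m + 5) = (m - 3)/(m + 5)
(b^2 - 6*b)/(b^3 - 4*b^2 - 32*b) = (6 - b)/(-b^2 + 4*b + 32)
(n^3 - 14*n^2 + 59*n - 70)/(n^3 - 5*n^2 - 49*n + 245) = (n - 2)/(n + 7)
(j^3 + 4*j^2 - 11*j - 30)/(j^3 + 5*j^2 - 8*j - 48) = (j^2 + 7*j + 10)/(j^2 + 8*j + 16)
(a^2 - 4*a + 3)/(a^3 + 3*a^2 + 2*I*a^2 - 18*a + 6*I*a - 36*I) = (a - 1)/(a^2 + 2*a*(3 + I) + 12*I)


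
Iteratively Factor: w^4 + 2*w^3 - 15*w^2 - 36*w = (w)*(w^3 + 2*w^2 - 15*w - 36) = w*(w + 3)*(w^2 - w - 12) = w*(w - 4)*(w + 3)*(w + 3)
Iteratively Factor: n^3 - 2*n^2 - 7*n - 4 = (n - 4)*(n^2 + 2*n + 1) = (n - 4)*(n + 1)*(n + 1)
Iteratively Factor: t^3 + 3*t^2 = (t)*(t^2 + 3*t) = t*(t + 3)*(t)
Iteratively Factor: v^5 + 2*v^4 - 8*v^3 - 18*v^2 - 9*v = (v + 1)*(v^4 + v^3 - 9*v^2 - 9*v) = v*(v + 1)*(v^3 + v^2 - 9*v - 9) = v*(v - 3)*(v + 1)*(v^2 + 4*v + 3) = v*(v - 3)*(v + 1)^2*(v + 3)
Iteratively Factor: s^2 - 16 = (s + 4)*(s - 4)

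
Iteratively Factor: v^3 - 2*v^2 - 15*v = (v)*(v^2 - 2*v - 15) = v*(v - 5)*(v + 3)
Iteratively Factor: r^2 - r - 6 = (r - 3)*(r + 2)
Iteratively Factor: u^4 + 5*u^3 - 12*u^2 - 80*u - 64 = (u + 4)*(u^3 + u^2 - 16*u - 16) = (u - 4)*(u + 4)*(u^2 + 5*u + 4) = (u - 4)*(u + 4)^2*(u + 1)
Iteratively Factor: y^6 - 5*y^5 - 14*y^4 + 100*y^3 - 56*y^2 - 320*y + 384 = (y - 4)*(y^5 - y^4 - 18*y^3 + 28*y^2 + 56*y - 96) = (y - 4)*(y + 2)*(y^4 - 3*y^3 - 12*y^2 + 52*y - 48) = (y - 4)*(y - 3)*(y + 2)*(y^3 - 12*y + 16) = (y - 4)*(y - 3)*(y - 2)*(y + 2)*(y^2 + 2*y - 8) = (y - 4)*(y - 3)*(y - 2)*(y + 2)*(y + 4)*(y - 2)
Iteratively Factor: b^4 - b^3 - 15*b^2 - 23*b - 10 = (b + 1)*(b^3 - 2*b^2 - 13*b - 10) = (b + 1)^2*(b^2 - 3*b - 10) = (b - 5)*(b + 1)^2*(b + 2)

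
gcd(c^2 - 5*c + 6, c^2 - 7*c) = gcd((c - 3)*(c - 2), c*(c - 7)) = 1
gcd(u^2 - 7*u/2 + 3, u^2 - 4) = u - 2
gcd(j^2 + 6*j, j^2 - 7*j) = j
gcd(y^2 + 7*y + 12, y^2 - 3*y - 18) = y + 3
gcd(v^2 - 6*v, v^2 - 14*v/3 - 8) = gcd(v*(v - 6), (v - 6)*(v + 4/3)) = v - 6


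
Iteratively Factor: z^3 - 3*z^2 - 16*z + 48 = (z + 4)*(z^2 - 7*z + 12) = (z - 4)*(z + 4)*(z - 3)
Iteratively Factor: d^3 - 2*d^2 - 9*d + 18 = (d - 2)*(d^2 - 9) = (d - 3)*(d - 2)*(d + 3)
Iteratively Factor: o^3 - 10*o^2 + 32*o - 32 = (o - 4)*(o^2 - 6*o + 8) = (o - 4)*(o - 2)*(o - 4)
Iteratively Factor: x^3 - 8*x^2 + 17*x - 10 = (x - 2)*(x^2 - 6*x + 5) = (x - 2)*(x - 1)*(x - 5)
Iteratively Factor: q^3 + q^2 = (q)*(q^2 + q) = q*(q + 1)*(q)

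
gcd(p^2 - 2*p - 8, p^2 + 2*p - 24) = p - 4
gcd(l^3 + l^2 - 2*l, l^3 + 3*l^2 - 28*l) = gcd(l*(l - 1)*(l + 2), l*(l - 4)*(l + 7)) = l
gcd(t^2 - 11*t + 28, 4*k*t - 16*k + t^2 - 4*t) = t - 4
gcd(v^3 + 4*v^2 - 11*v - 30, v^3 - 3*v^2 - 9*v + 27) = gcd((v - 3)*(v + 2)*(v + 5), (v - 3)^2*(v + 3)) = v - 3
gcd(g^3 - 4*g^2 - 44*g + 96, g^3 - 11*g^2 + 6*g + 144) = g - 8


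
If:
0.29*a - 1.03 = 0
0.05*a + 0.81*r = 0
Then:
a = 3.55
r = -0.22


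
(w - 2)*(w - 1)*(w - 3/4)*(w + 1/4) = w^4 - 7*w^3/2 + 53*w^2/16 - 7*w/16 - 3/8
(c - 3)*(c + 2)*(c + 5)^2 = c^4 + 9*c^3 + 9*c^2 - 85*c - 150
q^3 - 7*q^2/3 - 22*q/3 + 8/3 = (q - 4)*(q - 1/3)*(q + 2)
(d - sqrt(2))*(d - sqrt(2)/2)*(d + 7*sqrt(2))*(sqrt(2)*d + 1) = sqrt(2)*d^4 + 12*d^3 - 29*sqrt(2)*d^2/2 - 6*d + 7*sqrt(2)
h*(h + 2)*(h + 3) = h^3 + 5*h^2 + 6*h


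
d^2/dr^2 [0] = 0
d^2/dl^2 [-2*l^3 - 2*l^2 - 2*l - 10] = -12*l - 4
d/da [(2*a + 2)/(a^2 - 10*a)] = 2*(-a^2 - 2*a + 10)/(a^2*(a^2 - 20*a + 100))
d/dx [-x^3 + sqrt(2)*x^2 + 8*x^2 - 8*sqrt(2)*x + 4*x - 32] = -3*x^2 + 2*sqrt(2)*x + 16*x - 8*sqrt(2) + 4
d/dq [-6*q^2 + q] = 1 - 12*q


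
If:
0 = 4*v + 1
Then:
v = -1/4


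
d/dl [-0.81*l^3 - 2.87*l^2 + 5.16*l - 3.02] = -2.43*l^2 - 5.74*l + 5.16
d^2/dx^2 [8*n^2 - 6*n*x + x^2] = 2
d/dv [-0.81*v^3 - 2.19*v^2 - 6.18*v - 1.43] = -2.43*v^2 - 4.38*v - 6.18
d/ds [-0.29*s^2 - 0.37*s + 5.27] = -0.58*s - 0.37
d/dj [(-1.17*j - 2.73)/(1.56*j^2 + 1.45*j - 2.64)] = (1.8252*j^2 + 8.5176*j + 7.0473)/(2.4336*j^4 + 4.524*j^3 - 6.1343*j^2 - 7.656*j + 6.9696)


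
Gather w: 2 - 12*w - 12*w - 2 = -24*w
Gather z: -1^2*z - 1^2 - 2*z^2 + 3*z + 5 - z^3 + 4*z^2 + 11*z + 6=-z^3 + 2*z^2 + 13*z + 10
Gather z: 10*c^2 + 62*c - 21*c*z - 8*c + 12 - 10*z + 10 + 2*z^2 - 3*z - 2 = 10*c^2 + 54*c + 2*z^2 + z*(-21*c - 13) + 20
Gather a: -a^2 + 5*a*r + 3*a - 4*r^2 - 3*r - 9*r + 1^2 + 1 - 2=-a^2 + a*(5*r + 3) - 4*r^2 - 12*r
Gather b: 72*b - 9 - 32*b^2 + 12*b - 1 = -32*b^2 + 84*b - 10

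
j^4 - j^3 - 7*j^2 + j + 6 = (j - 3)*(j - 1)*(j + 1)*(j + 2)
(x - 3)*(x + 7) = x^2 + 4*x - 21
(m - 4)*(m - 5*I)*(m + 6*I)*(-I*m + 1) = -I*m^4 + 2*m^3 + 4*I*m^3 - 8*m^2 - 29*I*m^2 + 30*m + 116*I*m - 120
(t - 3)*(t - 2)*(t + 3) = t^3 - 2*t^2 - 9*t + 18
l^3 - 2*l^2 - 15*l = l*(l - 5)*(l + 3)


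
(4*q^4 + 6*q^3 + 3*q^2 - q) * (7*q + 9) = 28*q^5 + 78*q^4 + 75*q^3 + 20*q^2 - 9*q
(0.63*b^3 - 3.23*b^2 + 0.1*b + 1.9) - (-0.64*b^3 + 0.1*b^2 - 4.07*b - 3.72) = 1.27*b^3 - 3.33*b^2 + 4.17*b + 5.62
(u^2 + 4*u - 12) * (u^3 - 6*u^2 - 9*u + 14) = u^5 - 2*u^4 - 45*u^3 + 50*u^2 + 164*u - 168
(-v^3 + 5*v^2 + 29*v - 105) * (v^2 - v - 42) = -v^5 + 6*v^4 + 66*v^3 - 344*v^2 - 1113*v + 4410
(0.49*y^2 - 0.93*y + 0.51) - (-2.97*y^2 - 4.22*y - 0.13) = 3.46*y^2 + 3.29*y + 0.64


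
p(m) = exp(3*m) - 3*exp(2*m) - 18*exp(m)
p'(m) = 3*exp(3*m) - 6*exp(2*m) - 18*exp(m)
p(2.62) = 1778.27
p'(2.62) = 6395.30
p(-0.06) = -18.78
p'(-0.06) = -19.77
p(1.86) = 25.65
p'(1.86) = 432.00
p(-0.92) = -7.59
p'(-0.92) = -7.94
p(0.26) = -26.21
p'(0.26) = -26.89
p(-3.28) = -0.68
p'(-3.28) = -0.69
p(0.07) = -21.52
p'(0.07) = -22.51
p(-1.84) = -2.93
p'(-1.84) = -3.00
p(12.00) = 4311152076819219.45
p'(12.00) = 12933535703683220.37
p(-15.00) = 0.00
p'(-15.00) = 0.00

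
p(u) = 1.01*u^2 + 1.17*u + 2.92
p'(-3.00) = -4.89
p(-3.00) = 8.50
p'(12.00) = 25.41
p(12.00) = 162.40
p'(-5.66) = -10.26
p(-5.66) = 28.65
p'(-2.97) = -4.83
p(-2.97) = 8.35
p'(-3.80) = -6.51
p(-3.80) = 13.06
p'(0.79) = 2.77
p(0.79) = 4.47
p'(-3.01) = -4.91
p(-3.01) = 8.55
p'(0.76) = 2.71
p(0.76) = 4.39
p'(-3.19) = -5.27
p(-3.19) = 9.47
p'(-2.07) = -3.01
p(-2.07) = 4.83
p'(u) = 2.02*u + 1.17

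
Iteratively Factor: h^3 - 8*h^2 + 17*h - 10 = (h - 5)*(h^2 - 3*h + 2) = (h - 5)*(h - 1)*(h - 2)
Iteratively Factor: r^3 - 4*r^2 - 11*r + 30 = (r - 2)*(r^2 - 2*r - 15) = (r - 5)*(r - 2)*(r + 3)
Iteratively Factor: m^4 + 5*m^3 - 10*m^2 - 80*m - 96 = (m - 4)*(m^3 + 9*m^2 + 26*m + 24) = (m - 4)*(m + 3)*(m^2 + 6*m + 8) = (m - 4)*(m + 3)*(m + 4)*(m + 2)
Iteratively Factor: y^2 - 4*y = (y)*(y - 4)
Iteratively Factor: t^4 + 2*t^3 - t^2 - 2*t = (t)*(t^3 + 2*t^2 - t - 2) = t*(t + 2)*(t^2 - 1) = t*(t + 1)*(t + 2)*(t - 1)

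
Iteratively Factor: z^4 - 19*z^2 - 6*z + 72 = (z - 2)*(z^3 + 2*z^2 - 15*z - 36) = (z - 4)*(z - 2)*(z^2 + 6*z + 9) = (z - 4)*(z - 2)*(z + 3)*(z + 3)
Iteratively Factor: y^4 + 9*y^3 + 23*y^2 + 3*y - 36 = (y + 4)*(y^3 + 5*y^2 + 3*y - 9) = (y + 3)*(y + 4)*(y^2 + 2*y - 3) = (y + 3)^2*(y + 4)*(y - 1)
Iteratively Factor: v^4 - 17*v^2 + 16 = (v - 1)*(v^3 + v^2 - 16*v - 16) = (v - 1)*(v + 1)*(v^2 - 16) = (v - 4)*(v - 1)*(v + 1)*(v + 4)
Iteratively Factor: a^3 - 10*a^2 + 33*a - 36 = (a - 3)*(a^2 - 7*a + 12) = (a - 3)^2*(a - 4)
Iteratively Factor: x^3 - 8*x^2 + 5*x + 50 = (x + 2)*(x^2 - 10*x + 25) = (x - 5)*(x + 2)*(x - 5)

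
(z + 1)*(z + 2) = z^2 + 3*z + 2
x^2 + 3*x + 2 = (x + 1)*(x + 2)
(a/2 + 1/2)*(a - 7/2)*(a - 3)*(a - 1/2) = a^4/2 - 3*a^3 + 27*a^2/8 + 17*a/4 - 21/8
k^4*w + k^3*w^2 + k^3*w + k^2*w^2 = k^2*(k + w)*(k*w + w)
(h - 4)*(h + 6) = h^2 + 2*h - 24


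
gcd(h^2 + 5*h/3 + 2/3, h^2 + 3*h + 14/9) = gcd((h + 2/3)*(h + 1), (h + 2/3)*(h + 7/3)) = h + 2/3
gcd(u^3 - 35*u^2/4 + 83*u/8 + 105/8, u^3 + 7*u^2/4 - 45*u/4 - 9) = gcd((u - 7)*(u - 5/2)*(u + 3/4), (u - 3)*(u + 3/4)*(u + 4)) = u + 3/4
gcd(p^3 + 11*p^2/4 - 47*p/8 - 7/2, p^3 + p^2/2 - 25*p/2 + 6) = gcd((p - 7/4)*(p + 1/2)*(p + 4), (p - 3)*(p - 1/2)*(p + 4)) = p + 4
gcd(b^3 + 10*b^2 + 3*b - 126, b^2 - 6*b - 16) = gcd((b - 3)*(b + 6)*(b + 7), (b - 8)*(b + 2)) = 1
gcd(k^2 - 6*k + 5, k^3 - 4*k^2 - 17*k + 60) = k - 5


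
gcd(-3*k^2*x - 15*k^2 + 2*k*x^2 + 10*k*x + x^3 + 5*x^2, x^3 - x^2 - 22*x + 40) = x + 5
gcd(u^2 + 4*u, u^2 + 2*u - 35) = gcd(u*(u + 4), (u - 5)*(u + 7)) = 1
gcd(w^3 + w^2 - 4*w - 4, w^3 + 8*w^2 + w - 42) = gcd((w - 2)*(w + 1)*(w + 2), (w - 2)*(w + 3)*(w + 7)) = w - 2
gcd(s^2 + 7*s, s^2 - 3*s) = s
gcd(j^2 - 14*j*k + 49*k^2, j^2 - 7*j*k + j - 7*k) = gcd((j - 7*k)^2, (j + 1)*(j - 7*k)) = j - 7*k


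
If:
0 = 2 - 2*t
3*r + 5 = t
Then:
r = -4/3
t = 1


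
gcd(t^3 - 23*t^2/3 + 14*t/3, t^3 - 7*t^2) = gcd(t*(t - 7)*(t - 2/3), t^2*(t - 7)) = t^2 - 7*t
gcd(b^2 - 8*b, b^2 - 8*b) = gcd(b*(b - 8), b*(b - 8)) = b^2 - 8*b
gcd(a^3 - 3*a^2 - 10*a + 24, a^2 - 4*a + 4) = a - 2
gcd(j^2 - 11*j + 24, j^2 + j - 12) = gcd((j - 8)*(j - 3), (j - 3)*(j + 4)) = j - 3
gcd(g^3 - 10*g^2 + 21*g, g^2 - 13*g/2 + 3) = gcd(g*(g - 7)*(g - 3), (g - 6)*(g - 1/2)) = 1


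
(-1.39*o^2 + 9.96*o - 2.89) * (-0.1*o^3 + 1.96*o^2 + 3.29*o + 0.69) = 0.139*o^5 - 3.7204*o^4 + 15.2375*o^3 + 26.1449*o^2 - 2.6357*o - 1.9941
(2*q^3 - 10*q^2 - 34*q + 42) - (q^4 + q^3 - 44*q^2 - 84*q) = -q^4 + q^3 + 34*q^2 + 50*q + 42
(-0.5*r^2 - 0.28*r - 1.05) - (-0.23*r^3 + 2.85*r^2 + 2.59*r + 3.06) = 0.23*r^3 - 3.35*r^2 - 2.87*r - 4.11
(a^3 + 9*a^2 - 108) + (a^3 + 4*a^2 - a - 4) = 2*a^3 + 13*a^2 - a - 112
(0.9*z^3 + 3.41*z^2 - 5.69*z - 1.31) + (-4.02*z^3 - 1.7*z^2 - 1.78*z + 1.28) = -3.12*z^3 + 1.71*z^2 - 7.47*z - 0.03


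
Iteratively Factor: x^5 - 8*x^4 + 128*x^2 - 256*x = (x + 4)*(x^4 - 12*x^3 + 48*x^2 - 64*x) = (x - 4)*(x + 4)*(x^3 - 8*x^2 + 16*x) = (x - 4)^2*(x + 4)*(x^2 - 4*x) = x*(x - 4)^2*(x + 4)*(x - 4)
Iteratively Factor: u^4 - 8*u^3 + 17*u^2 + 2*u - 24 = (u - 2)*(u^3 - 6*u^2 + 5*u + 12) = (u - 3)*(u - 2)*(u^2 - 3*u - 4) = (u - 4)*(u - 3)*(u - 2)*(u + 1)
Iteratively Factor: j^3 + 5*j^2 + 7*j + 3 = (j + 3)*(j^2 + 2*j + 1) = (j + 1)*(j + 3)*(j + 1)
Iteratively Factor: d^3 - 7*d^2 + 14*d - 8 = (d - 2)*(d^2 - 5*d + 4) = (d - 4)*(d - 2)*(d - 1)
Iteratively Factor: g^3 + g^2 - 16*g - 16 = (g + 1)*(g^2 - 16) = (g + 1)*(g + 4)*(g - 4)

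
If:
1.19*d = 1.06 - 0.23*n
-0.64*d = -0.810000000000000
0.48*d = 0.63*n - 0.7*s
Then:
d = 1.27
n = -1.94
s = -2.61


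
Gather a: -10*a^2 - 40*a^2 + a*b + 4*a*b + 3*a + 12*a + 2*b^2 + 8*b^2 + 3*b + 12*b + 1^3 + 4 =-50*a^2 + a*(5*b + 15) + 10*b^2 + 15*b + 5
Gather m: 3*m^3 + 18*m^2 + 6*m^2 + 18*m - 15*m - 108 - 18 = 3*m^3 + 24*m^2 + 3*m - 126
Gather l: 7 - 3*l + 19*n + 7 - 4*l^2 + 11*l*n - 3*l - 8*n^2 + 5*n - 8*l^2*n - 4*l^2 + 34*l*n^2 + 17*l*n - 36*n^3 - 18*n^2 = l^2*(-8*n - 8) + l*(34*n^2 + 28*n - 6) - 36*n^3 - 26*n^2 + 24*n + 14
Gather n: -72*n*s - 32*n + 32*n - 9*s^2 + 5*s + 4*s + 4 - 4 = -72*n*s - 9*s^2 + 9*s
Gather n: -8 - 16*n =-16*n - 8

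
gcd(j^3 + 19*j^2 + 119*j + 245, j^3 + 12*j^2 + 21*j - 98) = j^2 + 14*j + 49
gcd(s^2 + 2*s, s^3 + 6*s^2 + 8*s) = s^2 + 2*s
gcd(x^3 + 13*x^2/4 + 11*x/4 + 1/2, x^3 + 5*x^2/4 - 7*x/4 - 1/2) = x^2 + 9*x/4 + 1/2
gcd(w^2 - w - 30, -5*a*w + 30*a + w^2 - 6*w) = w - 6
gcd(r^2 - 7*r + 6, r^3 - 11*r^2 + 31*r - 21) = r - 1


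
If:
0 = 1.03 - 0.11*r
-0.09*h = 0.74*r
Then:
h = -76.99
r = 9.36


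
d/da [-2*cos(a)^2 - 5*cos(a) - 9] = (4*cos(a) + 5)*sin(a)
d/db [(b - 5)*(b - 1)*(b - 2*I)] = 3*b^2 - 4*b*(3 + I) + 5 + 12*I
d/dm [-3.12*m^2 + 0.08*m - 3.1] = 0.08 - 6.24*m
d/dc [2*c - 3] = 2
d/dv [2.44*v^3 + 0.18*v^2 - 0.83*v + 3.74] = 7.32*v^2 + 0.36*v - 0.83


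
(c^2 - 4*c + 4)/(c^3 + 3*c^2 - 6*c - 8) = (c - 2)/(c^2 + 5*c + 4)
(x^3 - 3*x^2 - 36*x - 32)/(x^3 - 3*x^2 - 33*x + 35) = (x^3 - 3*x^2 - 36*x - 32)/(x^3 - 3*x^2 - 33*x + 35)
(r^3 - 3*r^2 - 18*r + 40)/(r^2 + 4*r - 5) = (r^3 - 3*r^2 - 18*r + 40)/(r^2 + 4*r - 5)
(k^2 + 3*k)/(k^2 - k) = (k + 3)/(k - 1)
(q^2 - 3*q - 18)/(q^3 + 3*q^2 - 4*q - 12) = (q - 6)/(q^2 - 4)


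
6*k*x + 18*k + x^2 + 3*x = (6*k + x)*(x + 3)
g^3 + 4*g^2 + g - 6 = (g - 1)*(g + 2)*(g + 3)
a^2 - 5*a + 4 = (a - 4)*(a - 1)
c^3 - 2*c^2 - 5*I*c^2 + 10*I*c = c*(c - 2)*(c - 5*I)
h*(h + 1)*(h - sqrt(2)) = h^3 - sqrt(2)*h^2 + h^2 - sqrt(2)*h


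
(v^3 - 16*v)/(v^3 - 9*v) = (v^2 - 16)/(v^2 - 9)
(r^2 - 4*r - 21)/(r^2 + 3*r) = (r - 7)/r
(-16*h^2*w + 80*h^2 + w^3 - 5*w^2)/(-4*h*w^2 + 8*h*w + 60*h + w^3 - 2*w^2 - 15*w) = (4*h + w)/(w + 3)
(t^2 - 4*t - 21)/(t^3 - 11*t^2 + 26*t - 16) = (t^2 - 4*t - 21)/(t^3 - 11*t^2 + 26*t - 16)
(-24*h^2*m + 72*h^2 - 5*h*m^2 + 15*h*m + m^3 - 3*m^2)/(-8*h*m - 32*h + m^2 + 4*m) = (3*h*m - 9*h + m^2 - 3*m)/(m + 4)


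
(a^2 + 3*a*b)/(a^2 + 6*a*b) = (a + 3*b)/(a + 6*b)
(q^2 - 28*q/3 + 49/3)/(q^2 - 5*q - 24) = (-3*q^2 + 28*q - 49)/(3*(-q^2 + 5*q + 24))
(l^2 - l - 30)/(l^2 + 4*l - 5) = (l - 6)/(l - 1)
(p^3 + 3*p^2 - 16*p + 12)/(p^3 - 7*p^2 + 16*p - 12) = (p^2 + 5*p - 6)/(p^2 - 5*p + 6)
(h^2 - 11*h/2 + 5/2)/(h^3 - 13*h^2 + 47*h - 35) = (h - 1/2)/(h^2 - 8*h + 7)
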